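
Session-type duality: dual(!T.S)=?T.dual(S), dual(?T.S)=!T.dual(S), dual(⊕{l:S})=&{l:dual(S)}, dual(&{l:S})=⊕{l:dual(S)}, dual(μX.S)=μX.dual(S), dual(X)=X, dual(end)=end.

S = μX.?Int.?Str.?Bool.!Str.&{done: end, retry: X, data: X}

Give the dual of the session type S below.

μX = μX  (μ self-dual)
  ?Int = !Int
    ?Str = !Str
      ?Bool = !Bool
        !Str = ?Str
          &{done,retry,data} = ⊕{done,retry,data}  (offer→select)
            case done:
              end self-dual
            case retry:
              X self-dual
            case data:
              X self-dual

μX.!Int.!Str.!Bool.?Str.⊕{done: end, retry: X, data: X}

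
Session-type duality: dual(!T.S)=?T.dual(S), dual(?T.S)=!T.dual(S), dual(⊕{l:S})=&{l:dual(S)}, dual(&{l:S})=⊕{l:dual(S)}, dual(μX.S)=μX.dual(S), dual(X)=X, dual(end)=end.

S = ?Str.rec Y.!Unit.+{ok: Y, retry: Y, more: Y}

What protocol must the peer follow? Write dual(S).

!Str.rec Y.?Unit.&{ok: Y, retry: Y, more: Y}

?Str ↦ !Str
  rec Y ↦ rec Y  (binder kept)
    !Unit ↦ ?Unit
      +{ok,retry,more} ↦ &{ok,retry,more}  (internal→external)
        case ok:
          Y self-dual
        case retry:
          Y self-dual
        case more:
          Y self-dual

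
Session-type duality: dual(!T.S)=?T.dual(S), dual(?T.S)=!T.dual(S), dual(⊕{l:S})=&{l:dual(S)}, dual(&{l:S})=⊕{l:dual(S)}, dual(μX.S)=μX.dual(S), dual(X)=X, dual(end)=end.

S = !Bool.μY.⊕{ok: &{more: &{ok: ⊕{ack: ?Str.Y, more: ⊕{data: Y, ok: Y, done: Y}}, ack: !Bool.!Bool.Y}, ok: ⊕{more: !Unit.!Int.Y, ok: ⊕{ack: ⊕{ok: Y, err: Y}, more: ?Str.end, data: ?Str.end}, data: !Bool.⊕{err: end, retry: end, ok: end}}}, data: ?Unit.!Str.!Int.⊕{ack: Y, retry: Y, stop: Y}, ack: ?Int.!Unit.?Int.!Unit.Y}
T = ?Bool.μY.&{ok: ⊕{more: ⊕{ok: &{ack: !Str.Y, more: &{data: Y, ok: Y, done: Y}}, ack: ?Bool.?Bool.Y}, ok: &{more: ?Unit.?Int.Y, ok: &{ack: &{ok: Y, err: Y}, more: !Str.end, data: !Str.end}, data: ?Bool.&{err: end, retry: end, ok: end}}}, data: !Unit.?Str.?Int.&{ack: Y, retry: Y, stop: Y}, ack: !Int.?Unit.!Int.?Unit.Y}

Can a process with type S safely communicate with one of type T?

YES

!Bool vs ?Bool  ok
  μY vs μY  ok (μ self-dual)
    ⊕{ok,data,ack} vs &{ok,data,ack}  ok label sets agree
      [ok]
        &{more,ok} vs ⊕{more,ok}  ok label sets agree
          [more]
            &{ok,ack} vs ⊕{ok,ack}  ok label sets agree
              [ok]
                ⊕{ack,more} vs &{ack,more}  ok label sets agree
                  [ack]
                    ?Str vs !Str  ok
                      Y vs Y  ok
                  [more]
                    ⊕{data,ok,done} vs &{data,ok,done}  ok label sets agree
                      [data]
                        Y vs Y  ok
                      [ok]
                        Y vs Y  ok
                      [done]
                        Y vs Y  ok
              [ack]
                !Bool vs ?Bool  ok
                  !Bool vs ?Bool  ok
                    Y vs Y  ok
          [ok]
            ⊕{more,ok,data} vs &{more,ok,data}  ok label sets agree
              [more]
                !Unit vs ?Unit  ok
                  !Int vs ?Int  ok
                    Y vs Y  ok
              [ok]
                ⊕{ack,more,data} vs &{ack,more,data}  ok label sets agree
                  [ack]
                    ⊕{ok,err} vs &{ok,err}  ok label sets agree
                      [ok]
                        Y vs Y  ok
                      [err]
                        Y vs Y  ok
                  [more]
                    ?Str vs !Str  ok
                      end vs end  ok
                  [data]
                    ?Str vs !Str  ok
                      end vs end  ok
              [data]
                !Bool vs ?Bool  ok
                  ⊕{err,retry,ok} vs &{err,retry,ok}  ok label sets agree
                    [err]
                      end vs end  ok
                    [retry]
                      end vs end  ok
                    [ok]
                      end vs end  ok
      [data]
        ?Unit vs !Unit  ok
          !Str vs ?Str  ok
            !Int vs ?Int  ok
              ⊕{ack,retry,stop} vs &{ack,retry,stop}  ok label sets agree
                [ack]
                  Y vs Y  ok
                [retry]
                  Y vs Y  ok
                [stop]
                  Y vs Y  ok
      [ack]
        ?Int vs !Int  ok
          !Unit vs ?Unit  ok
            ?Int vs !Int  ok
              !Unit vs ?Unit  ok
                Y vs Y  ok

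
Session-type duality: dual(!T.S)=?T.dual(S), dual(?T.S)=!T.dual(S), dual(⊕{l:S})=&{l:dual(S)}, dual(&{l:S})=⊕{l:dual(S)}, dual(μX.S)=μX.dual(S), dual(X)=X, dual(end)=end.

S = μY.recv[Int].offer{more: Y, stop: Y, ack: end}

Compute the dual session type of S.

μY.send[Int].select{more: Y, stop: Y, ack: end}

μY ↦ μY  (binder kept)
  recv[Int] ↦ send[Int]
    offer{more,stop,ack} ↦ select{more,stop,ack}  (&→⊕)
      • more:
        Y self-dual
      • stop:
        Y self-dual
      • ack:
        end self-dual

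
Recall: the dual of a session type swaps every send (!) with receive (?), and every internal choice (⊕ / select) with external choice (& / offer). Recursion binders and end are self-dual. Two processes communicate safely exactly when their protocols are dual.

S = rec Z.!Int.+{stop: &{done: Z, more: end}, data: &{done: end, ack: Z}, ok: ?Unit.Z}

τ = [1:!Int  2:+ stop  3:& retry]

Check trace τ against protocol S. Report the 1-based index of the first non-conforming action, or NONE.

[1] !Int  match  now at +{stop: &{done: rec Z.…, more: end}, data: &{done: end, ack: rec Z.…}, ok: ?Unit.rec Z.…}
[2] + stop  match  now at &{done: rec Z.…, more: end}
[3] got & retry, protocol expects & done or & more  ✗

3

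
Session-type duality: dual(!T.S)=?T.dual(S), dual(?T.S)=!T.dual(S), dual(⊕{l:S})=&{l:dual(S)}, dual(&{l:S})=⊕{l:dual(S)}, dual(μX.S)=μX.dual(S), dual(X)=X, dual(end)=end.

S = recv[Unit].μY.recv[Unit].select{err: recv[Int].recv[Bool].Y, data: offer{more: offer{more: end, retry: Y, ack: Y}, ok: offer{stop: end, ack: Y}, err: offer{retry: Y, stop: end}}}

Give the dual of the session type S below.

send[Unit].μY.send[Unit].offer{err: send[Int].send[Bool].Y, data: select{more: select{more: end, retry: Y, ack: Y}, ok: select{stop: end, ack: Y}, err: select{retry: Y, stop: end}}}

recv[Unit] ↦ send[Unit]
  μY ↦ μY  (rec unchanged)
    recv[Unit] ↦ send[Unit]
      select{err,data} ↦ offer{err,data}  (⊕→&)
        case err:
          recv[Int] ↦ send[Int]
            recv[Bool] ↦ send[Bool]
              dual(Y) = Y
        case data:
          offer{more,ok,err} ↦ select{more,ok,err}  (offer→select)
            case more:
              offer{more,retry,ack} ↦ select{more,retry,ack}  (offer→select)
                case more:
                  dual(end) = end
                case retry:
                  dual(Y) = Y
                case ack:
                  dual(Y) = Y
            case ok:
              offer{stop,ack} ↦ select{stop,ack}  (offer→select)
                case stop:
                  dual(end) = end
                case ack:
                  dual(Y) = Y
            case err:
              offer{retry,stop} ↦ select{retry,stop}  (offer→select)
                case retry:
                  dual(Y) = Y
                case stop:
                  dual(end) = end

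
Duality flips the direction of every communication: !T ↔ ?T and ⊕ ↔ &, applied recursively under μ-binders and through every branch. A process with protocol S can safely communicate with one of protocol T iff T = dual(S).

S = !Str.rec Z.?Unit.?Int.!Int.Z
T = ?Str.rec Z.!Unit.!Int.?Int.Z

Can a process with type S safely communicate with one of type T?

YES

!Str ‖ ?Str  ok
  rec Z ‖ rec Z  ok (rec unchanged)
    ?Unit ‖ !Unit  ok
      ?Int ‖ !Int  ok
        !Int ‖ ?Int  ok
          Z ‖ Z  ok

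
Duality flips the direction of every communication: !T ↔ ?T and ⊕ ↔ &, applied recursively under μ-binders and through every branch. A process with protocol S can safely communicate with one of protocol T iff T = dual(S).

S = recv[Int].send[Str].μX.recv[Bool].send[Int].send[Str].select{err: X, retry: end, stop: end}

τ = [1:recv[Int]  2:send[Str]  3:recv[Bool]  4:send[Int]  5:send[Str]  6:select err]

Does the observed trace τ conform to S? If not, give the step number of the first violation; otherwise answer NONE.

NONE

@1 recv[Int]  match  now at send[Str].μX.…
@2 send[Str]  match  now at μX.…
@3 recv[Bool]  match  now at send[Int].send[Str].select{err: μX.…, retry: end, stop: end}
@4 send[Int]  match  now at send[Str].select{err: μX.…, retry: end, stop: end}
@5 send[Str]  match  now at select{err: μX.…, retry: end, stop: end}
@6 select err  match  now at μX.…
τ conforms to S (length 6)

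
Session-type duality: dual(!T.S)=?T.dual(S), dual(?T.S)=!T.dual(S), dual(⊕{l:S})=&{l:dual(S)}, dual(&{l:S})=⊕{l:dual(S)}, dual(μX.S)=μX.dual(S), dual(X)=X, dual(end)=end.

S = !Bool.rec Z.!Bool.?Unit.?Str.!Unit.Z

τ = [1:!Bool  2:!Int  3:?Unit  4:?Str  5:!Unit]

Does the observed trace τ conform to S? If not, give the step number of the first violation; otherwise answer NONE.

2

[1] !Bool  ✓  now at rec Z.…
[2] got !Int, protocol expects !Bool  ✗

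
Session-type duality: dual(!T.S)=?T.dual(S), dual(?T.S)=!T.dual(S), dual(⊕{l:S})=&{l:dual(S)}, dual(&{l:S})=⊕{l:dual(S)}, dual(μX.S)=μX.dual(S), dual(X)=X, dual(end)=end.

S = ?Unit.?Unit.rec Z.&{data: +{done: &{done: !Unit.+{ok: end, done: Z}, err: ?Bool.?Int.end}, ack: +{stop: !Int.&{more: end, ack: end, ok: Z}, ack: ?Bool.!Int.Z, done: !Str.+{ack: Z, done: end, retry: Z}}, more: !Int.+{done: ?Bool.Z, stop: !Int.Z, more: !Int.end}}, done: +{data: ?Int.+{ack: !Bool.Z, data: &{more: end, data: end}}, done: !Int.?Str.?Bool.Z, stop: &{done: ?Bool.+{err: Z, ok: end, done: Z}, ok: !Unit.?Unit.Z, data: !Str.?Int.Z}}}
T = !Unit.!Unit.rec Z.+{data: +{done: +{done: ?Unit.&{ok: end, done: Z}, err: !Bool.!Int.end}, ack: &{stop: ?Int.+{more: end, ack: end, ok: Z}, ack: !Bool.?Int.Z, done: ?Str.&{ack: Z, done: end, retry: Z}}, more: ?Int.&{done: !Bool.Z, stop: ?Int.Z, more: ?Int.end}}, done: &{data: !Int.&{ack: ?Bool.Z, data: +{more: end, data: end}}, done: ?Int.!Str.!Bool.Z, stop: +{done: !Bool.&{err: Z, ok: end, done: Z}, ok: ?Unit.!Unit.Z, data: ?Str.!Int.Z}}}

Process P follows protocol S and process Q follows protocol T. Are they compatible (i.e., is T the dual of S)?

NO

?Unit | !Unit  ✓
  ?Unit | !Unit  ✓
    rec Z | rec Z  ✓ (rec unchanged)
      &{data,done} | +{data,done}  ✓ label sets agree
        case data:
          +{done,ack,more} | +{done,ack,more}  ✗ choice polarity not flipped — not dual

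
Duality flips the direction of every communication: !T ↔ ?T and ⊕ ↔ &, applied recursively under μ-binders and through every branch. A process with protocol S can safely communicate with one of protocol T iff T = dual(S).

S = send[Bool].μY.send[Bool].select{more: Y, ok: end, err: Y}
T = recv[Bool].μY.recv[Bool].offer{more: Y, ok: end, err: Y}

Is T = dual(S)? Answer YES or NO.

YES

send[Bool] ‖ recv[Bool]  match
  μY ‖ μY  match (binder kept)
    send[Bool] ‖ recv[Bool]  match
      select{more,ok,err} ‖ offer{more,ok,err}  match label sets agree
        • more:
          Y ‖ Y  match
        • ok:
          end ‖ end  match
        • err:
          Y ‖ Y  match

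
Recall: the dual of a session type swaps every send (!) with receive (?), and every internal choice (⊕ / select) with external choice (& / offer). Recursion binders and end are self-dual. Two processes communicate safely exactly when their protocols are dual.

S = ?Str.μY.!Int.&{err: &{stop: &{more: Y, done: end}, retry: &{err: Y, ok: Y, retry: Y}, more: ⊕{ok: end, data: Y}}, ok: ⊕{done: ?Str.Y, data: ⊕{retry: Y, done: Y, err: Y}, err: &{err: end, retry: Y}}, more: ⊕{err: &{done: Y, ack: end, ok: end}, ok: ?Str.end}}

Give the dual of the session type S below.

!Str.μY.?Int.⊕{err: ⊕{stop: ⊕{more: Y, done: end}, retry: ⊕{err: Y, ok: Y, retry: Y}, more: &{ok: end, data: Y}}, ok: &{done: !Str.Y, data: &{retry: Y, done: Y, err: Y}, err: ⊕{err: end, retry: Y}}, more: &{err: ⊕{done: Y, ack: end, ok: end}, ok: !Str.end}}

?Str ↦ !Str
  μY ↦ μY  (rec unchanged)
    !Int ↦ ?Int
      &{err,ok,more} ↦ ⊕{err,ok,more}  (&→⊕)
        case err:
          &{stop,retry,more} ↦ ⊕{stop,retry,more}  (&→⊕)
            case stop:
              &{more,done} ↦ ⊕{more,done}  (&→⊕)
                case more:
                  Y self-dual
                case done:
                  end self-dual
            case retry:
              &{err,ok,retry} ↦ ⊕{err,ok,retry}  (&→⊕)
                case err:
                  Y self-dual
                case ok:
                  Y self-dual
                case retry:
                  Y self-dual
            case more:
              ⊕{ok,data} ↦ &{ok,data}  (internal→external)
                case ok:
                  end self-dual
                case data:
                  Y self-dual
        case ok:
          ⊕{done,data,err} ↦ &{done,data,err}  (internal→external)
            case done:
              ?Str ↦ !Str
                Y self-dual
            case data:
              ⊕{retry,done,err} ↦ &{retry,done,err}  (internal→external)
                case retry:
                  Y self-dual
                case done:
                  Y self-dual
                case err:
                  Y self-dual
            case err:
              &{err,retry} ↦ ⊕{err,retry}  (&→⊕)
                case err:
                  end self-dual
                case retry:
                  Y self-dual
        case more:
          ⊕{err,ok} ↦ &{err,ok}  (internal→external)
            case err:
              &{done,ack,ok} ↦ ⊕{done,ack,ok}  (&→⊕)
                case done:
                  Y self-dual
                case ack:
                  end self-dual
                case ok:
                  end self-dual
            case ok:
              ?Str ↦ !Str
                end self-dual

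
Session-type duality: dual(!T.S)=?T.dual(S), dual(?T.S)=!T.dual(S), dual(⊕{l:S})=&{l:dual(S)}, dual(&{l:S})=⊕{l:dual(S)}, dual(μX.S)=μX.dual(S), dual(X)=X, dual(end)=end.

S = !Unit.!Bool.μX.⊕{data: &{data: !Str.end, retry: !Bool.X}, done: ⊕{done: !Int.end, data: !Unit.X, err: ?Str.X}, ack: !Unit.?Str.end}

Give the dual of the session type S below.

!Unit ↦ ?Unit
  !Bool ↦ ?Bool
    μX ↦ μX  (binder kept)
      ⊕{data,done,ack} ↦ &{data,done,ack}  (select→offer)
        • data:
          &{data,retry} ↦ ⊕{data,retry}  (offer→select)
            • data:
              !Str ↦ ?Str
                dual(end) = end
            • retry:
              !Bool ↦ ?Bool
                dual(X) = X
        • done:
          ⊕{done,data,err} ↦ &{done,data,err}  (select→offer)
            • done:
              !Int ↦ ?Int
                dual(end) = end
            • data:
              !Unit ↦ ?Unit
                dual(X) = X
            • err:
              ?Str ↦ !Str
                dual(X) = X
        • ack:
          !Unit ↦ ?Unit
            ?Str ↦ !Str
              dual(end) = end

?Unit.?Bool.μX.&{data: ⊕{data: ?Str.end, retry: ?Bool.X}, done: &{done: ?Int.end, data: ?Unit.X, err: !Str.X}, ack: ?Unit.!Str.end}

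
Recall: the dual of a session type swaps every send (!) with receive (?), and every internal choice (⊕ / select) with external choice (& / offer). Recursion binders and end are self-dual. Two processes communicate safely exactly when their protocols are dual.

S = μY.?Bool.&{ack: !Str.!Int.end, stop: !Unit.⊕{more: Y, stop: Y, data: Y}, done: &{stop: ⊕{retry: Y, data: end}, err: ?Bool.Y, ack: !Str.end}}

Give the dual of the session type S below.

μY ↦ μY  (rec unchanged)
  ?Bool ↦ !Bool
    &{ack,stop,done} ↦ ⊕{ack,stop,done}  (offer→select)
      case ack:
        !Str ↦ ?Str
          !Int ↦ ?Int
            end self-dual
      case stop:
        !Unit ↦ ?Unit
          ⊕{more,stop,data} ↦ &{more,stop,data}  (internal→external)
            case more:
              Y self-dual
            case stop:
              Y self-dual
            case data:
              Y self-dual
      case done:
        &{stop,err,ack} ↦ ⊕{stop,err,ack}  (offer→select)
          case stop:
            ⊕{retry,data} ↦ &{retry,data}  (internal→external)
              case retry:
                Y self-dual
              case data:
                end self-dual
          case err:
            ?Bool ↦ !Bool
              Y self-dual
          case ack:
            !Str ↦ ?Str
              end self-dual

μY.!Bool.⊕{ack: ?Str.?Int.end, stop: ?Unit.&{more: Y, stop: Y, data: Y}, done: ⊕{stop: &{retry: Y, data: end}, err: !Bool.Y, ack: ?Str.end}}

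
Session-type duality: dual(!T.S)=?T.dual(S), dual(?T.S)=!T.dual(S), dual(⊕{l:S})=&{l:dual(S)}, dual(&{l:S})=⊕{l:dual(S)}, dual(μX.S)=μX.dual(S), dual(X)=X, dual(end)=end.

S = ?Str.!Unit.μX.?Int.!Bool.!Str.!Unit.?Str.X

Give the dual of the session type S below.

!Str.?Unit.μX.!Int.?Bool.?Str.?Unit.!Str.X

?Str → !Str
  !Unit → ?Unit
    μX → μX  (binder kept)
      ?Int → !Int
        !Bool → ?Bool
          !Str → ?Str
            !Unit → ?Unit
              ?Str → !Str
                X self-dual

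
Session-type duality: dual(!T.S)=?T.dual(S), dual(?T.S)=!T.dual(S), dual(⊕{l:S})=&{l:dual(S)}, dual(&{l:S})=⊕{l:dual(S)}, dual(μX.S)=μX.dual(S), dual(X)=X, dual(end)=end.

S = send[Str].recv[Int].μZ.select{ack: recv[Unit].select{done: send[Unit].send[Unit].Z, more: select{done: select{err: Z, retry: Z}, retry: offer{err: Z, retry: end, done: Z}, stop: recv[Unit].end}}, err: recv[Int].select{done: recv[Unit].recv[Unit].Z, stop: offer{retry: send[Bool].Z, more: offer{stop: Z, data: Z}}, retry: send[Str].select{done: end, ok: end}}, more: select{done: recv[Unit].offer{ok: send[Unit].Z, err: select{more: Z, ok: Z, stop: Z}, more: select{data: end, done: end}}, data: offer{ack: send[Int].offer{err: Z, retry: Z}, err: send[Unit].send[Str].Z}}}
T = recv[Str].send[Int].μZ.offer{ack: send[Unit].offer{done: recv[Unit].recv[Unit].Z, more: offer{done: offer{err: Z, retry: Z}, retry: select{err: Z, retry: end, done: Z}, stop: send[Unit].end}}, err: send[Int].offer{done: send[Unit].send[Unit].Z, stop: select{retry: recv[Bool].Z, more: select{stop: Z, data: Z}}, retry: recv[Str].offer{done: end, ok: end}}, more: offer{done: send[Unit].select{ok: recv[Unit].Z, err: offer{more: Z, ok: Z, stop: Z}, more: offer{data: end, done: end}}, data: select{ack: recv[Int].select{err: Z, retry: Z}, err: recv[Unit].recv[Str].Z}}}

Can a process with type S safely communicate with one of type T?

YES

send[Str] vs recv[Str]  match
  recv[Int] vs send[Int]  match
    μZ vs μZ  match (binder kept)
      select{ack,err,more} vs offer{ack,err,more}  match label sets agree
        [ack]
          recv[Unit] vs send[Unit]  match
            select{done,more} vs offer{done,more}  match label sets agree
              [done]
                send[Unit] vs recv[Unit]  match
                  send[Unit] vs recv[Unit]  match
                    Z vs Z  match
              [more]
                select{done,retry,stop} vs offer{done,retry,stop}  match label sets agree
                  [done]
                    select{err,retry} vs offer{err,retry}  match label sets agree
                      [err]
                        Z vs Z  match
                      [retry]
                        Z vs Z  match
                  [retry]
                    offer{err,retry,done} vs select{err,retry,done}  match label sets agree
                      [err]
                        Z vs Z  match
                      [retry]
                        end vs end  match
                      [done]
                        Z vs Z  match
                  [stop]
                    recv[Unit] vs send[Unit]  match
                      end vs end  match
        [err]
          recv[Int] vs send[Int]  match
            select{done,stop,retry} vs offer{done,stop,retry}  match label sets agree
              [done]
                recv[Unit] vs send[Unit]  match
                  recv[Unit] vs send[Unit]  match
                    Z vs Z  match
              [stop]
                offer{retry,more} vs select{retry,more}  match label sets agree
                  [retry]
                    send[Bool] vs recv[Bool]  match
                      Z vs Z  match
                  [more]
                    offer{stop,data} vs select{stop,data}  match label sets agree
                      [stop]
                        Z vs Z  match
                      [data]
                        Z vs Z  match
              [retry]
                send[Str] vs recv[Str]  match
                  select{done,ok} vs offer{done,ok}  match label sets agree
                    [done]
                      end vs end  match
                    [ok]
                      end vs end  match
        [more]
          select{done,data} vs offer{done,data}  match label sets agree
            [done]
              recv[Unit] vs send[Unit]  match
                offer{ok,err,more} vs select{ok,err,more}  match label sets agree
                  [ok]
                    send[Unit] vs recv[Unit]  match
                      Z vs Z  match
                  [err]
                    select{more,ok,stop} vs offer{more,ok,stop}  match label sets agree
                      [more]
                        Z vs Z  match
                      [ok]
                        Z vs Z  match
                      [stop]
                        Z vs Z  match
                  [more]
                    select{data,done} vs offer{data,done}  match label sets agree
                      [data]
                        end vs end  match
                      [done]
                        end vs end  match
            [data]
              offer{ack,err} vs select{ack,err}  match label sets agree
                [ack]
                  send[Int] vs recv[Int]  match
                    offer{err,retry} vs select{err,retry}  match label sets agree
                      [err]
                        Z vs Z  match
                      [retry]
                        Z vs Z  match
                [err]
                  send[Unit] vs recv[Unit]  match
                    send[Str] vs recv[Str]  match
                      Z vs Z  match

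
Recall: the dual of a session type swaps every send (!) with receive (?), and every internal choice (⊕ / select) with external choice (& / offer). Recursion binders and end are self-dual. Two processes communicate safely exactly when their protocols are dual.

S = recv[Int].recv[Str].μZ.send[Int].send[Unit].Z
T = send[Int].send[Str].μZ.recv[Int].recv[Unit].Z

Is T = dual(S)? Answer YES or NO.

YES

recv[Int] vs send[Int]  match
  recv[Str] vs send[Str]  match
    μZ vs μZ  match (rec unchanged)
      send[Int] vs recv[Int]  match
        send[Unit] vs recv[Unit]  match
          Z vs Z  match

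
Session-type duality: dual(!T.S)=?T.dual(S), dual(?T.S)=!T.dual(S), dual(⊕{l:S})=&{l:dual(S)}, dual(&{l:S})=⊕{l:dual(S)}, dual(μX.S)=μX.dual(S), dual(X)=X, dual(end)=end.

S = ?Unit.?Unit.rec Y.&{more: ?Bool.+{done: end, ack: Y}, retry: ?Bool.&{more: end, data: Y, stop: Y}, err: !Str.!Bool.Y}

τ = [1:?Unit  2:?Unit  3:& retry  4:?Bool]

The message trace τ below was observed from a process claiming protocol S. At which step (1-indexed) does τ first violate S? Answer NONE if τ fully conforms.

NONE

[1] ?Unit  match  state: ?Unit.rec Y.…
[2] ?Unit  match  state: rec Y.…
[3] & retry  match  state: ?Bool.&{more: end, data: rec Y.…, stop: rec Y.…}
[4] ?Bool  match  state: &{more: end, data: rec Y.…, stop: rec Y.…}
τ conforms to S (length 4)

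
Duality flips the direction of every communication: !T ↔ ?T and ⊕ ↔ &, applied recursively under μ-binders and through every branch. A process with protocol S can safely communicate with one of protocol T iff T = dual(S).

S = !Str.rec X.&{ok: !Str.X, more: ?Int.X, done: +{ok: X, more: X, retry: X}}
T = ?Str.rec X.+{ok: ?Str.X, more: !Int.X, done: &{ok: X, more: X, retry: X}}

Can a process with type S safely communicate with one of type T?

!Str | ?Str  ok
  rec X | rec X  ok (μ self-dual)
    &{ok,more,done} | +{ok,more,done}  ok labels match
      [ok]
        !Str | ?Str  ok
          X | X  ok
      [more]
        ?Int | !Int  ok
          X | X  ok
      [done]
        +{ok,more,retry} | &{ok,more,retry}  ok labels match
          [ok]
            X | X  ok
          [more]
            X | X  ok
          [retry]
            X | X  ok

YES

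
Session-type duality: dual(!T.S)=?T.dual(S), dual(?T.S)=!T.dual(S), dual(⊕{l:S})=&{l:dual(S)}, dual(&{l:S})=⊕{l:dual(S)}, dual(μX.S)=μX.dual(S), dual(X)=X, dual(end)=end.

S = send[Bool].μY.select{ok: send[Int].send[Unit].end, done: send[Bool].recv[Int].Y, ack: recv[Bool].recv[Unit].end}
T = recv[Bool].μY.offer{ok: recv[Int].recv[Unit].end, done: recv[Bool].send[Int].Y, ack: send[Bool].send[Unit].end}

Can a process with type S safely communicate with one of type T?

YES

send[Bool] ‖ recv[Bool]  ok
  μY ‖ μY  ok (rec unchanged)
    select{ok,done,ack} ‖ offer{ok,done,ack}  ok same labels
      • ok:
        send[Int] ‖ recv[Int]  ok
          send[Unit] ‖ recv[Unit]  ok
            end ‖ end  ok
      • done:
        send[Bool] ‖ recv[Bool]  ok
          recv[Int] ‖ send[Int]  ok
            Y ‖ Y  ok
      • ack:
        recv[Bool] ‖ send[Bool]  ok
          recv[Unit] ‖ send[Unit]  ok
            end ‖ end  ok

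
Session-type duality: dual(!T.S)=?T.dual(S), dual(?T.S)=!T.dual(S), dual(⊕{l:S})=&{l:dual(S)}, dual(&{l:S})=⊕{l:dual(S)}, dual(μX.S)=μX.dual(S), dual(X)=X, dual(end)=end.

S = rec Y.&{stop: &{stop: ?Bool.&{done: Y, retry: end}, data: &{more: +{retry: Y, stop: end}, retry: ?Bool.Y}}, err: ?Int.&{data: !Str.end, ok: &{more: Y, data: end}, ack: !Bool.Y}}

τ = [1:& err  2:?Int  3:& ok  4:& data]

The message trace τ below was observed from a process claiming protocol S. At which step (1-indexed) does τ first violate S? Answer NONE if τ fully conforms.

step 1: & err  ok  now at ?Int.&{data: !Str.end, ok: &{more: rec Y.…, data: end}, ack: !Bool.rec Y.…}
step 2: ?Int  ok  now at &{data: !Str.end, ok: &{more: rec Y.…, data: end}, ack: !Bool.rec Y.…}
step 3: & ok  ok  now at &{more: rec Y.…, data: end}
step 4: & data  ok  now at end
trace exhausted — no violation

NONE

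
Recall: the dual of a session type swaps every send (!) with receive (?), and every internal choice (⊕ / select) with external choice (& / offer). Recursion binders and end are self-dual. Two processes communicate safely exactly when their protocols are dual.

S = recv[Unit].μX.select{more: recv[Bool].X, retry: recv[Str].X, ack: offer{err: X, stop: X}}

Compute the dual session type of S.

recv[Unit] → send[Unit]
  μX → μX  (binder kept)
    select{more,retry,ack} → offer{more,retry,ack}  (select→offer)
      case more:
        recv[Bool] → send[Bool]
          X self-dual
      case retry:
        recv[Str] → send[Str]
          X self-dual
      case ack:
        offer{err,stop} → select{err,stop}  (&→⊕)
          case err:
            X self-dual
          case stop:
            X self-dual

send[Unit].μX.offer{more: send[Bool].X, retry: send[Str].X, ack: select{err: X, stop: X}}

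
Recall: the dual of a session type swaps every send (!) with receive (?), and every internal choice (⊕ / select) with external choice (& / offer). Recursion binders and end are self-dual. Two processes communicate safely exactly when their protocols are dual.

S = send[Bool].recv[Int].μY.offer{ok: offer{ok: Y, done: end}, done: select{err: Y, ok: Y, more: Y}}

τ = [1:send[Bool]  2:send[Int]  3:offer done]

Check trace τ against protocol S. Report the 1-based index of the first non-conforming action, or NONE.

[1] send[Bool]  match  now at recv[Int].μY.…
[2] got send[Int], protocol expects recv[Int]  ✗

2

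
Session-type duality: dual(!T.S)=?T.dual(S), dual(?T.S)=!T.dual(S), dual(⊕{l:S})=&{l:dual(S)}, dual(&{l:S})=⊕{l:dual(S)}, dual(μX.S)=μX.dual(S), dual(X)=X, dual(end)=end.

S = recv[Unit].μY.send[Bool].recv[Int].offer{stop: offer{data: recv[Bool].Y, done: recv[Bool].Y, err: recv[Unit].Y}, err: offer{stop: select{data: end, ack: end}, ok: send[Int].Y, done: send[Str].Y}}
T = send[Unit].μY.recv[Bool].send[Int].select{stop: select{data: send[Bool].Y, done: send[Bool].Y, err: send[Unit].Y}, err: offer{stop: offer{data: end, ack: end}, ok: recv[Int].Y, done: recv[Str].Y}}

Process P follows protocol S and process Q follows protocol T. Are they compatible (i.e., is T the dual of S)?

NO

recv[Unit] ‖ send[Unit]  match
  μY ‖ μY  match (rec unchanged)
    send[Bool] ‖ recv[Bool]  match
      recv[Int] ‖ send[Int]  match
        offer{stop,err} ‖ select{stop,err}  match labels match
          [stop]
            offer{data,done,err} ‖ select{data,done,err}  match labels match
              [data]
                recv[Bool] ‖ send[Bool]  match
                  Y ‖ Y  match
              [done]
                recv[Bool] ‖ send[Bool]  match
                  Y ‖ Y  match
              [err]
                recv[Unit] ‖ send[Unit]  match
                  Y ‖ Y  match
          [err]
            offer{stop,ok,done} ‖ offer{stop,ok,done}  ✗ choice polarity not flipped — not dual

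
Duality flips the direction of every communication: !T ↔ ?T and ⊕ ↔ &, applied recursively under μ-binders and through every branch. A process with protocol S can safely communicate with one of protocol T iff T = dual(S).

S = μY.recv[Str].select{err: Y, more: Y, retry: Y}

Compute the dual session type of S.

μY ↦ μY  (μ self-dual)
  recv[Str] ↦ send[Str]
    select{err,more,retry} ↦ offer{err,more,retry}  (⊕→&)
      case err:
        Y ↦ Y
      case more:
        Y ↦ Y
      case retry:
        Y ↦ Y

μY.send[Str].offer{err: Y, more: Y, retry: Y}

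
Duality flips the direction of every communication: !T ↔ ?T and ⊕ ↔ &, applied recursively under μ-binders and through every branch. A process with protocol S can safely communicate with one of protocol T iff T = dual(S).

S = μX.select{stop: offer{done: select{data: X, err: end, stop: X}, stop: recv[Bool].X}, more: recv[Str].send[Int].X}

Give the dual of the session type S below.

μX = μX  (μ self-dual)
  select{stop,more} = offer{stop,more}  (select→offer)
    [stop]
      offer{done,stop} = select{done,stop}  (offer→select)
        [done]
          select{data,err,stop} = offer{data,err,stop}  (select→offer)
            [data]
              X ↦ X
            [err]
              end ↦ end
            [stop]
              X ↦ X
        [stop]
          recv[Bool] = send[Bool]
            X ↦ X
    [more]
      recv[Str] = send[Str]
        send[Int] = recv[Int]
          X ↦ X

μX.offer{stop: select{done: offer{data: X, err: end, stop: X}, stop: send[Bool].X}, more: send[Str].recv[Int].X}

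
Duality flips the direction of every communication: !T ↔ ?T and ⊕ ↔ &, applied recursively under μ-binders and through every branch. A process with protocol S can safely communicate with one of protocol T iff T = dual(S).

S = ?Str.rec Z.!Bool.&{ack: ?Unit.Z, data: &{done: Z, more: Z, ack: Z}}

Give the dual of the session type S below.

!Str.rec Z.?Bool.+{ack: !Unit.Z, data: +{done: Z, more: Z, ack: Z}}

?Str → !Str
  rec Z → rec Z  (binder kept)
    !Bool → ?Bool
      &{ack,data} → +{ack,data}  (&→⊕)
        case ack:
          ?Unit → !Unit
            Z self-dual
        case data:
          &{done,more,ack} → +{done,more,ack}  (&→⊕)
            case done:
              Z self-dual
            case more:
              Z self-dual
            case ack:
              Z self-dual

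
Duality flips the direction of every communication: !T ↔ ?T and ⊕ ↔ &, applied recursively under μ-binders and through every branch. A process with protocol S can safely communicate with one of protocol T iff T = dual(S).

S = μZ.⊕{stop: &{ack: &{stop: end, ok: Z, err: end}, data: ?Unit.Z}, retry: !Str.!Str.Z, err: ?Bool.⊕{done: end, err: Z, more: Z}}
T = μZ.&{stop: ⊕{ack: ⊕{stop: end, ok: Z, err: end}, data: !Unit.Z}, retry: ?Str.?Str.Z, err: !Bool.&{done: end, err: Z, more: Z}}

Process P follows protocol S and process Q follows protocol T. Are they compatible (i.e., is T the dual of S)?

μZ vs μZ  ✓ (μ self-dual)
  ⊕{stop,retry,err} vs &{stop,retry,err}  ✓ label sets agree
    • stop:
      &{ack,data} vs ⊕{ack,data}  ✓ label sets agree
        • ack:
          &{stop,ok,err} vs ⊕{stop,ok,err}  ✓ label sets agree
            • stop:
              end vs end  ✓
            • ok:
              Z vs Z  ✓
            • err:
              end vs end  ✓
        • data:
          ?Unit vs !Unit  ✓
            Z vs Z  ✓
    • retry:
      !Str vs ?Str  ✓
        !Str vs ?Str  ✓
          Z vs Z  ✓
    • err:
      ?Bool vs !Bool  ✓
        ⊕{done,err,more} vs &{done,err,more}  ✓ label sets agree
          • done:
            end vs end  ✓
          • err:
            Z vs Z  ✓
          • more:
            Z vs Z  ✓

YES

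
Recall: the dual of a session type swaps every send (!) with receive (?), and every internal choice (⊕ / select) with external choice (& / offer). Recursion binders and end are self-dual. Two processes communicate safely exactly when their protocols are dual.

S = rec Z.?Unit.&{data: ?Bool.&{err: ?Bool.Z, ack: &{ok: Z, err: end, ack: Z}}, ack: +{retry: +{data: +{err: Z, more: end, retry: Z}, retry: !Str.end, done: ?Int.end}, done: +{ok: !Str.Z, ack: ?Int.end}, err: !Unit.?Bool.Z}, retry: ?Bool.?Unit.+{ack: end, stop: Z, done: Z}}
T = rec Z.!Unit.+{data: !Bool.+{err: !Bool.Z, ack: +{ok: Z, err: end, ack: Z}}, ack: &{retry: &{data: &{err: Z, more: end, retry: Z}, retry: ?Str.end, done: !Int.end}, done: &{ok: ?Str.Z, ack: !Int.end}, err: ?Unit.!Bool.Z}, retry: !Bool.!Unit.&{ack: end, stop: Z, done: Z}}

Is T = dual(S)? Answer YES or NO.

YES

rec Z ‖ rec Z  match (μ self-dual)
  ?Unit ‖ !Unit  match
    &{data,ack,retry} ‖ +{data,ack,retry}  match labels match
      case data:
        ?Bool ‖ !Bool  match
          &{err,ack} ‖ +{err,ack}  match labels match
            case err:
              ?Bool ‖ !Bool  match
                Z ‖ Z  match
            case ack:
              &{ok,err,ack} ‖ +{ok,err,ack}  match labels match
                case ok:
                  Z ‖ Z  match
                case err:
                  end ‖ end  match
                case ack:
                  Z ‖ Z  match
      case ack:
        +{retry,done,err} ‖ &{retry,done,err}  match labels match
          case retry:
            +{data,retry,done} ‖ &{data,retry,done}  match labels match
              case data:
                +{err,more,retry} ‖ &{err,more,retry}  match labels match
                  case err:
                    Z ‖ Z  match
                  case more:
                    end ‖ end  match
                  case retry:
                    Z ‖ Z  match
              case retry:
                !Str ‖ ?Str  match
                  end ‖ end  match
              case done:
                ?Int ‖ !Int  match
                  end ‖ end  match
          case done:
            +{ok,ack} ‖ &{ok,ack}  match labels match
              case ok:
                !Str ‖ ?Str  match
                  Z ‖ Z  match
              case ack:
                ?Int ‖ !Int  match
                  end ‖ end  match
          case err:
            !Unit ‖ ?Unit  match
              ?Bool ‖ !Bool  match
                Z ‖ Z  match
      case retry:
        ?Bool ‖ !Bool  match
          ?Unit ‖ !Unit  match
            +{ack,stop,done} ‖ &{ack,stop,done}  match labels match
              case ack:
                end ‖ end  match
              case stop:
                Z ‖ Z  match
              case done:
                Z ‖ Z  match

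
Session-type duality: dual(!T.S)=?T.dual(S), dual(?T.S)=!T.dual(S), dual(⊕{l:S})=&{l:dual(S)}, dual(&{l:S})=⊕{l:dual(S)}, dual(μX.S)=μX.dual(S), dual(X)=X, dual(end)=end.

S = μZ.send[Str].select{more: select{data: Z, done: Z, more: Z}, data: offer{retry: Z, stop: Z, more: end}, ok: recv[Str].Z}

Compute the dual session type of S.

μZ.recv[Str].offer{more: offer{data: Z, done: Z, more: Z}, data: select{retry: Z, stop: Z, more: end}, ok: send[Str].Z}

μZ → μZ  (rec unchanged)
  send[Str] → recv[Str]
    select{more,data,ok} → offer{more,data,ok}  (select→offer)
      case more:
        select{data,done,more} → offer{data,done,more}  (select→offer)
          case data:
            Z ↦ Z
          case done:
            Z ↦ Z
          case more:
            Z ↦ Z
      case data:
        offer{retry,stop,more} → select{retry,stop,more}  (external→internal)
          case retry:
            Z ↦ Z
          case stop:
            Z ↦ Z
          case more:
            end ↦ end
      case ok:
        recv[Str] → send[Str]
          Z ↦ Z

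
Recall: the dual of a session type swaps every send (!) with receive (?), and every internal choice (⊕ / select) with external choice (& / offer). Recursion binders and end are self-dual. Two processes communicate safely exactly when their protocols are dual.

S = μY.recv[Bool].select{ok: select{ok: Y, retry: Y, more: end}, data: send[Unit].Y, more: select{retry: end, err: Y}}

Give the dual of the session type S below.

μY = μY  (μ self-dual)
  recv[Bool] = send[Bool]
    select{ok,data,more} = offer{ok,data,more}  (internal→external)
      [ok]
        select{ok,retry,more} = offer{ok,retry,more}  (internal→external)
          [ok]
            Y ↦ Y
          [retry]
            Y ↦ Y
          [more]
            end ↦ end
      [data]
        send[Unit] = recv[Unit]
          Y ↦ Y
      [more]
        select{retry,err} = offer{retry,err}  (internal→external)
          [retry]
            end ↦ end
          [err]
            Y ↦ Y

μY.send[Bool].offer{ok: offer{ok: Y, retry: Y, more: end}, data: recv[Unit].Y, more: offer{retry: end, err: Y}}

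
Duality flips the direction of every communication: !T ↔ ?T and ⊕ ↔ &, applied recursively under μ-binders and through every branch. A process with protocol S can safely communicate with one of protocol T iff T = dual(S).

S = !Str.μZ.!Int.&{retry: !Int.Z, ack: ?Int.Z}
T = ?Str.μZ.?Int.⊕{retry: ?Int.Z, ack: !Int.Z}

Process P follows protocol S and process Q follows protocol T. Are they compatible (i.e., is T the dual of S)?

YES

!Str ‖ ?Str  ✓
  μZ ‖ μZ  ✓ (rec unchanged)
    !Int ‖ ?Int  ✓
      &{retry,ack} ‖ ⊕{retry,ack}  ✓ same labels
        case retry:
          !Int ‖ ?Int  ✓
            Z ‖ Z  ✓
        case ack:
          ?Int ‖ !Int  ✓
            Z ‖ Z  ✓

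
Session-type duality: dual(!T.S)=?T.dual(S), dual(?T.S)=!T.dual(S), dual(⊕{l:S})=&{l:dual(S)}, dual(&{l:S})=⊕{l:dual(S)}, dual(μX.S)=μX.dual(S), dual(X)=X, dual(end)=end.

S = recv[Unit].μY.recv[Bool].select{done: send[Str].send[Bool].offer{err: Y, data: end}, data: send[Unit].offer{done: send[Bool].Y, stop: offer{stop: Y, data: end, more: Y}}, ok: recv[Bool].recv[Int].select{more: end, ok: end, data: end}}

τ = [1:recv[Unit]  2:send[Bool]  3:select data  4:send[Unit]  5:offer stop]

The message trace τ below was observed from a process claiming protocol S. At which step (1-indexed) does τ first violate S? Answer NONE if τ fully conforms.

[1] recv[Unit]  ok  state: μY.…
[2] got send[Bool], protocol expects recv[Bool]  ✗

2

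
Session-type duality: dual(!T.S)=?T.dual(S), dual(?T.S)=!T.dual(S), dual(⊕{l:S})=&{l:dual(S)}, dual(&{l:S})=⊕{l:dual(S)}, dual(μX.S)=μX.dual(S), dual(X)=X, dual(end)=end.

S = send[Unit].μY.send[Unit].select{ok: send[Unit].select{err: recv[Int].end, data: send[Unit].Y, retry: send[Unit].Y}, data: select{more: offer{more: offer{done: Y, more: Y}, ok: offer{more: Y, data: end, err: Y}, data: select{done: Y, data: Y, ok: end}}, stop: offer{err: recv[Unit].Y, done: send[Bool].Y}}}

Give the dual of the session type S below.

send[Unit] ↦ recv[Unit]
  μY ↦ μY  (binder kept)
    send[Unit] ↦ recv[Unit]
      select{ok,data} ↦ offer{ok,data}  (⊕→&)
        case ok:
          send[Unit] ↦ recv[Unit]
            select{err,data,retry} ↦ offer{err,data,retry}  (⊕→&)
              case err:
                recv[Int] ↦ send[Int]
                  end self-dual
              case data:
                send[Unit] ↦ recv[Unit]
                  Y self-dual
              case retry:
                send[Unit] ↦ recv[Unit]
                  Y self-dual
        case data:
          select{more,stop} ↦ offer{more,stop}  (⊕→&)
            case more:
              offer{more,ok,data} ↦ select{more,ok,data}  (&→⊕)
                case more:
                  offer{done,more} ↦ select{done,more}  (&→⊕)
                    case done:
                      Y self-dual
                    case more:
                      Y self-dual
                case ok:
                  offer{more,data,err} ↦ select{more,data,err}  (&→⊕)
                    case more:
                      Y self-dual
                    case data:
                      end self-dual
                    case err:
                      Y self-dual
                case data:
                  select{done,data,ok} ↦ offer{done,data,ok}  (⊕→&)
                    case done:
                      Y self-dual
                    case data:
                      Y self-dual
                    case ok:
                      end self-dual
            case stop:
              offer{err,done} ↦ select{err,done}  (&→⊕)
                case err:
                  recv[Unit] ↦ send[Unit]
                    Y self-dual
                case done:
                  send[Bool] ↦ recv[Bool]
                    Y self-dual

recv[Unit].μY.recv[Unit].offer{ok: recv[Unit].offer{err: send[Int].end, data: recv[Unit].Y, retry: recv[Unit].Y}, data: offer{more: select{more: select{done: Y, more: Y}, ok: select{more: Y, data: end, err: Y}, data: offer{done: Y, data: Y, ok: end}}, stop: select{err: send[Unit].Y, done: recv[Bool].Y}}}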